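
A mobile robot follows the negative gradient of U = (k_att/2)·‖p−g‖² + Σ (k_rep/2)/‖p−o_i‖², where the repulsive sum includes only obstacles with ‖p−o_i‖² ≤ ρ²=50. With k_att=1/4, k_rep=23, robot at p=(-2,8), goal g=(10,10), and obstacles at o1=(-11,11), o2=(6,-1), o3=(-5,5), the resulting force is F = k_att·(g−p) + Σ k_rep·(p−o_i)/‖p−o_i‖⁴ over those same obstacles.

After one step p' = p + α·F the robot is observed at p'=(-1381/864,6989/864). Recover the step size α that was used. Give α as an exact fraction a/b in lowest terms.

F_att = 1/4·(g−p) = 1/4·(12,2) = (3.0000,0.5000)
o1: d²=90 > ρ²=50 → inactive
o2: d²=145 > ρ²=50 → inactive
o3: d²=18 ≤ ρ²=50; F_rep = 23·(3,3)/18² = (0.2130,0.2130)
F = F_att + ΣF_rep = (3.2130,0.7130)
Δp = p'−p = (0.4016,0.0891); α = Δx/Fx = (347/864) / (347/108) = 1/8
check: Δy/Fy = (77/864) / (77/108) = 1/8 ✓

α = 1/8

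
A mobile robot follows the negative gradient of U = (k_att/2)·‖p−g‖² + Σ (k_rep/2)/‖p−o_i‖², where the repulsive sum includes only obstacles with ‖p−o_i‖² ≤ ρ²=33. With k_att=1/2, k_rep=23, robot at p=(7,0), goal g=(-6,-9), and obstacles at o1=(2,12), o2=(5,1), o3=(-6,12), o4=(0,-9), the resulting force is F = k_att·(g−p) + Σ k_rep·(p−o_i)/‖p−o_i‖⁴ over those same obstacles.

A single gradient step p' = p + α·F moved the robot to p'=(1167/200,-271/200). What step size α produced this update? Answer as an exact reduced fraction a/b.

F_att = 1/2·(g−p) = 1/2·(-13,-9) = (-6.5000,-4.5000)
o1: d²=169 > ρ²=33 → inactive
o2: d²=5 ≤ ρ²=33; F_rep = 23·(2,-1)/5² = (1.8400,-0.9200)
o3: d²=313 > ρ²=33 → inactive
o4: d²=130 > ρ²=33 → inactive
F = F_att + ΣF_rep = (-4.6600,-5.4200)
Δp = p'−p = (-1.1650,-1.3550); α = Δx/Fx = (-233/200) / (-233/50) = 1/4
check: Δy/Fy = (-271/200) / (-271/50) = 1/4 ✓

α = 1/4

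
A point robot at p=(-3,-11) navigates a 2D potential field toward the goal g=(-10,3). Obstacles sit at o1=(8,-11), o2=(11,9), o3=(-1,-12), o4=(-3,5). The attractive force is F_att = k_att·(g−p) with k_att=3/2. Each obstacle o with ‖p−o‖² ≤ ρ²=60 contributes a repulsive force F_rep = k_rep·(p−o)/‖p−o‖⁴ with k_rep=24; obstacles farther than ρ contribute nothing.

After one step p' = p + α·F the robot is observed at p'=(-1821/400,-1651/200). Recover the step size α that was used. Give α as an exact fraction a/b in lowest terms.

α = 1/8

F_att = 3/2·(g−p) = 3/2·(-7,14) = (-10.5000,21.0000)
o1: d²=121 > ρ²=60 → inactive
o2: d²=596 > ρ²=60 → inactive
o3: d²=5 ≤ ρ²=60; F_rep = 24·(-2,1)/5² = (-1.9200,0.9600)
o4: d²=256 > ρ²=60 → inactive
F = F_att + ΣF_rep = (-12.4200,21.9600)
Δp = p'−p = (-1.5525,2.7450); α = Δx/Fx = (-621/400) / (-621/50) = 1/8
check: Δy/Fy = (549/200) / (549/25) = 1/8 ✓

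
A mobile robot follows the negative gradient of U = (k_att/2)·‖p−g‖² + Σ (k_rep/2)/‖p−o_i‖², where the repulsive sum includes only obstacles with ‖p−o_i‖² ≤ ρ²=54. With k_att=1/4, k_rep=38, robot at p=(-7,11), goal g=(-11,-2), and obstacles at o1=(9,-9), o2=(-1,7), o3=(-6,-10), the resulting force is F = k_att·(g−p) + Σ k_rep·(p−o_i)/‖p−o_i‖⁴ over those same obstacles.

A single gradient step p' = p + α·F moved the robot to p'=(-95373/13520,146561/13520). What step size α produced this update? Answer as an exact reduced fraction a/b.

α = 1/20

F_att = 1/4·(g−p) = 1/4·(-4,-13) = (-1.0000,-3.2500)
o1: d²=656 > ρ²=54 → inactive
o2: d²=52 ≤ ρ²=54; F_rep = 38·(-6,4)/52² = (-0.0843,0.0562)
o3: d²=442 > ρ²=54 → inactive
F = F_att + ΣF_rep = (-1.0843,-3.1938)
Δp = p'−p = (-0.0542,-0.1597); α = Δx/Fx = (-733/13520) / (-733/676) = 1/20
check: Δy/Fy = (-2159/13520) / (-2159/676) = 1/20 ✓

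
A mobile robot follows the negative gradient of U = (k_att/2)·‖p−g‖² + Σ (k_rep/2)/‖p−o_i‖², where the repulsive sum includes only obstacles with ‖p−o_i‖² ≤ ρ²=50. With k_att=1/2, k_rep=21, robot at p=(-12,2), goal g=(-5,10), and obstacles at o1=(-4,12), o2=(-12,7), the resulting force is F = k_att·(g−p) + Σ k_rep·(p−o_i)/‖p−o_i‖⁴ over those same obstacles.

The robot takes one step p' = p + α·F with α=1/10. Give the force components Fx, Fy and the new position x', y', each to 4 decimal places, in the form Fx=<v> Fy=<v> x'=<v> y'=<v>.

F_att = 1/2·(g−p) = 1/2·(7,8) = (3.5000,4.0000)
o1: d²=164 > ρ²=50 → inactive
o2: d²=25 ≤ ρ²=50; F_rep = 21·(0,-5)/25² = (0.0000,-0.1680)
F = F_att + ΣF_rep = (3.5000,3.8320)
p' = p + 1/10·F = (-11.6500,2.3832)

Fx=3.5000 Fy=3.8320 x'=-11.6500 y'=2.3832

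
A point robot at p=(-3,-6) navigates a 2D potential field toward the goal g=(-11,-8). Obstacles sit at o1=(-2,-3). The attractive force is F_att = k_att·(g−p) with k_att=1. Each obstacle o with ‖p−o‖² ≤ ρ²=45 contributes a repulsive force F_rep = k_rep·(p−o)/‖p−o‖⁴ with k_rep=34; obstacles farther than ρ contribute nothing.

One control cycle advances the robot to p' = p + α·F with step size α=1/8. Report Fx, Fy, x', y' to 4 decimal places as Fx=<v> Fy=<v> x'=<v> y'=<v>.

Fx=-8.3400 Fy=-3.0200 x'=-4.0425 y'=-6.3775

F_att = 1·(g−p) = 1·(-8,-2) = (-8.0000,-2.0000)
o1: d²=10 ≤ ρ²=45; F_rep = 34·(-1,-3)/10² = (-0.3400,-1.0200)
F = F_att + ΣF_rep = (-8.3400,-3.0200)
p' = p + 1/8·F = (-4.0425,-6.3775)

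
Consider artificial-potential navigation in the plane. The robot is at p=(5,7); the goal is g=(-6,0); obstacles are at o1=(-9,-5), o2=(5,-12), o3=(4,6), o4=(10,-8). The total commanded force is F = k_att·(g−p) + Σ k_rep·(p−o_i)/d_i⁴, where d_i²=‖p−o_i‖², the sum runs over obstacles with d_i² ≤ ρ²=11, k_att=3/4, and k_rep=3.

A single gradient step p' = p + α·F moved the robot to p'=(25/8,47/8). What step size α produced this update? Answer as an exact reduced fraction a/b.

F_att = 3/4·(g−p) = 3/4·(-11,-7) = (-8.2500,-5.2500)
o1: d²=340 > ρ²=11 → inactive
o2: d²=361 > ρ²=11 → inactive
o3: d²=2 ≤ ρ²=11; F_rep = 3·(1,1)/2² = (0.7500,0.7500)
o4: d²=250 > ρ²=11 → inactive
F = F_att + ΣF_rep = (-7.5000,-4.5000)
Δp = p'−p = (-1.8750,-1.1250); α = Δx/Fx = (-15/8) / (-15/2) = 1/4
check: Δy/Fy = (-9/8) / (-9/2) = 1/4 ✓

α = 1/4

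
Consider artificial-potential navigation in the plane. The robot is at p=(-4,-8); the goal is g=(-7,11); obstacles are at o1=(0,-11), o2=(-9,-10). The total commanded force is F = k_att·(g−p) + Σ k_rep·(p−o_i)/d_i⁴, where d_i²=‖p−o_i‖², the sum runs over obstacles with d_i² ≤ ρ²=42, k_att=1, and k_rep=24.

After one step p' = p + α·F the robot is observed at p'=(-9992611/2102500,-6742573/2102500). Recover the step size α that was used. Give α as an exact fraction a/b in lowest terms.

F_att = 1·(g−p) = 1·(-3,19) = (-3.0000,19.0000)
o1: d²=25 ≤ ρ²=42; F_rep = 24·(-4,3)/25² = (-0.1536,0.1152)
o2: d²=29 ≤ ρ²=42; F_rep = 24·(5,2)/29² = (0.1427,0.0571)
F = F_att + ΣF_rep = (-3.0109,19.1723)
Δp = p'−p = (-0.7527,4.7931); α = Δx/Fx = (-1582611/2102500) / (-1582611/525625) = 1/4
check: Δy/Fy = (10077427/2102500) / (10077427/525625) = 1/4 ✓

α = 1/4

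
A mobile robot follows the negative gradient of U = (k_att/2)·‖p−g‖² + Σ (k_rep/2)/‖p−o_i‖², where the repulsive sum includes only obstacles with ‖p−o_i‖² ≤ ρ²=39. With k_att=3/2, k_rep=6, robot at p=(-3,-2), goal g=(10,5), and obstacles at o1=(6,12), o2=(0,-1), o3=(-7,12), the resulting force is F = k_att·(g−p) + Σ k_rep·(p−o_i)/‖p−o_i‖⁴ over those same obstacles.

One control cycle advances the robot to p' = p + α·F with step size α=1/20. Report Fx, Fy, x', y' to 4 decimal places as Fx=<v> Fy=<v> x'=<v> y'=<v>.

F_att = 3/2·(g−p) = 3/2·(13,7) = (19.5000,10.5000)
o1: d²=277 > ρ²=39 → inactive
o2: d²=10 ≤ ρ²=39; F_rep = 6·(-3,-1)/10² = (-0.1800,-0.0600)
o3: d²=212 > ρ²=39 → inactive
F = F_att + ΣF_rep = (19.3200,10.4400)
p' = p + 1/20·F = (-2.0340,-1.4780)

Fx=19.3200 Fy=10.4400 x'=-2.0340 y'=-1.4780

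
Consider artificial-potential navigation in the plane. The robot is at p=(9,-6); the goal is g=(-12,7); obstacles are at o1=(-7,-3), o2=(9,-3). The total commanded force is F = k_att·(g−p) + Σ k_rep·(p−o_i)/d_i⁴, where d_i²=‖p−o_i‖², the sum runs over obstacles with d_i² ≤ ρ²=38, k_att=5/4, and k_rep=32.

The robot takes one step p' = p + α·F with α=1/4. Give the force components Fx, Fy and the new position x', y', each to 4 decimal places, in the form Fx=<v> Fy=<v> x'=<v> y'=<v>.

F_att = 5/4·(g−p) = 5/4·(-21,13) = (-26.2500,16.2500)
o1: d²=265 > ρ²=38 → inactive
o2: d²=9 ≤ ρ²=38; F_rep = 32·(0,-3)/9² = (0.0000,-1.1852)
F = F_att + ΣF_rep = (-26.2500,15.0648)
p' = p + 1/4·F = (2.4375,-2.2338)

Fx=-26.2500 Fy=15.0648 x'=2.4375 y'=-2.2338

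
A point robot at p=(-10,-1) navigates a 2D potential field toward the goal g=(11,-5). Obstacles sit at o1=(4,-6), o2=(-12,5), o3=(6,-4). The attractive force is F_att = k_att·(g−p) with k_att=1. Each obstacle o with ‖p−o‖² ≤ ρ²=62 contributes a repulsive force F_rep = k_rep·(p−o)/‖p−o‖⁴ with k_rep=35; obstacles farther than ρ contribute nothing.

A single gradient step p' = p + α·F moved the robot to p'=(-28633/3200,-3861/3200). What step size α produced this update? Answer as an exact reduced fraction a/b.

α = 1/20

F_att = 1·(g−p) = 1·(21,-4) = (21.0000,-4.0000)
o1: d²=221 > ρ²=62 → inactive
o2: d²=40 ≤ ρ²=62; F_rep = 35·(2,-6)/40² = (0.0437,-0.1313)
o3: d²=265 > ρ²=62 → inactive
F = F_att + ΣF_rep = (21.0437,-4.1312)
Δp = p'−p = (1.0522,-0.2066); α = Δx/Fx = (3367/3200) / (3367/160) = 1/20
check: Δy/Fy = (-661/3200) / (-661/160) = 1/20 ✓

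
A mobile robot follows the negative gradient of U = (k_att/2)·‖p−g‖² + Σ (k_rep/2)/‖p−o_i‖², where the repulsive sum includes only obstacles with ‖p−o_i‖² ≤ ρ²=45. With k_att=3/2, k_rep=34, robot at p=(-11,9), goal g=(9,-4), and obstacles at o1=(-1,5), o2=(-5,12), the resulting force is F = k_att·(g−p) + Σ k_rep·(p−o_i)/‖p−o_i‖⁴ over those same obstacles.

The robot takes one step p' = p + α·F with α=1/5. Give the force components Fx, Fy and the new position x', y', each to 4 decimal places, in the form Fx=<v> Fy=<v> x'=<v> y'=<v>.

F_att = 3/2·(g−p) = 3/2·(20,-13) = (30.0000,-19.5000)
o1: d²=116 > ρ²=45 → inactive
o2: d²=45 ≤ ρ²=45; F_rep = 34·(-6,-3)/45² = (-0.1007,-0.0504)
F = F_att + ΣF_rep = (29.8993,-19.5504)
p' = p + 1/5·F = (-5.0201,5.0899)

Fx=29.8993 Fy=-19.5504 x'=-5.0201 y'=5.0899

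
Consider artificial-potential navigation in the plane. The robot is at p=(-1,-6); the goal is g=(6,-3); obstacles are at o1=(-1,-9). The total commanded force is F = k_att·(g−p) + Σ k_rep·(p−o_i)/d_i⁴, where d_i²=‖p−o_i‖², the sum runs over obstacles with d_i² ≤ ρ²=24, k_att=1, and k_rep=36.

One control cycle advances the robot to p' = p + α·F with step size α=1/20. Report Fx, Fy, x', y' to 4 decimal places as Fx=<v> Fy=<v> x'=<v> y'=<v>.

F_att = 1·(g−p) = 1·(7,3) = (7.0000,3.0000)
o1: d²=9 ≤ ρ²=24; F_rep = 36·(0,3)/9² = (0.0000,1.3333)
F = F_att + ΣF_rep = (7.0000,4.3333)
p' = p + 1/20·F = (-0.6500,-5.7833)

Fx=7.0000 Fy=4.3333 x'=-0.6500 y'=-5.7833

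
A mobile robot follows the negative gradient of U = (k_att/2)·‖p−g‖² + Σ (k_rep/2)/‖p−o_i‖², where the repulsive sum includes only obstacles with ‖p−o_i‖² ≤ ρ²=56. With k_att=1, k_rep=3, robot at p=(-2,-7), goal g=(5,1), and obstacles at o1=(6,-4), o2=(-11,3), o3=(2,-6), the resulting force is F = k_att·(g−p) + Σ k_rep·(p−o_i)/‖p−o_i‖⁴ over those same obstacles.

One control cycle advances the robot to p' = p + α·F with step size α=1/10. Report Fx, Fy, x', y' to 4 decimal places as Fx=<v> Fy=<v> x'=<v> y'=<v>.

F_att = 1·(g−p) = 1·(7,8) = (7.0000,8.0000)
o1: d²=73 > ρ²=56 → inactive
o2: d²=181 > ρ²=56 → inactive
o3: d²=17 ≤ ρ²=56; F_rep = 3·(-4,-1)/17² = (-0.0415,-0.0104)
F = F_att + ΣF_rep = (6.9585,7.9896)
p' = p + 1/10·F = (-1.3042,-6.2010)

Fx=6.9585 Fy=7.9896 x'=-1.3042 y'=-6.2010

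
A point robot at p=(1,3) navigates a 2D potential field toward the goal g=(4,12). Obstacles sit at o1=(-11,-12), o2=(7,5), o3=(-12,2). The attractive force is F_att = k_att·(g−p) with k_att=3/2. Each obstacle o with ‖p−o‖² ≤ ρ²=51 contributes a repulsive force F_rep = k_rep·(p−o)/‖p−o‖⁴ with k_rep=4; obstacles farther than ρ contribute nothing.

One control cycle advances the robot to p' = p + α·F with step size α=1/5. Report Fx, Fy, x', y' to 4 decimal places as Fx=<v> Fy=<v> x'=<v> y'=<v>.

Fx=4.4850 Fy=13.4950 x'=1.8970 y'=5.6990

F_att = 3/2·(g−p) = 3/2·(3,9) = (4.5000,13.5000)
o1: d²=369 > ρ²=51 → inactive
o2: d²=40 ≤ ρ²=51; F_rep = 4·(-6,-2)/40² = (-0.0150,-0.0050)
o3: d²=170 > ρ²=51 → inactive
F = F_att + ΣF_rep = (4.4850,13.4950)
p' = p + 1/5·F = (1.8970,5.6990)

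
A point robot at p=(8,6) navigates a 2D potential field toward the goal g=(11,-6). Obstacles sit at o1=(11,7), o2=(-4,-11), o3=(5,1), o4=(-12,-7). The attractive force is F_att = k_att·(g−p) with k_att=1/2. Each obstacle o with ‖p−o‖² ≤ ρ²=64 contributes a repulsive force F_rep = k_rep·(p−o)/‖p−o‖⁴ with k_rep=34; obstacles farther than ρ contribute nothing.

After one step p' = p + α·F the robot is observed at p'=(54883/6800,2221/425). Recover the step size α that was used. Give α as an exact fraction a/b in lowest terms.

F_att = 1/2·(g−p) = 1/2·(3,-12) = (1.5000,-6.0000)
o1: d²=10 ≤ ρ²=64; F_rep = 34·(-3,-1)/10² = (-1.0200,-0.3400)
o2: d²=433 > ρ²=64 → inactive
o3: d²=34 ≤ ρ²=64; F_rep = 34·(3,5)/34² = (0.0882,0.1471)
o4: d²=569 > ρ²=64 → inactive
F = F_att + ΣF_rep = (0.5682,-6.1929)
Δp = p'−p = (0.0710,-0.7741); α = Δx/Fx = (483/6800) / (483/850) = 1/8
check: Δy/Fy = (-329/425) / (-2632/425) = 1/8 ✓

α = 1/8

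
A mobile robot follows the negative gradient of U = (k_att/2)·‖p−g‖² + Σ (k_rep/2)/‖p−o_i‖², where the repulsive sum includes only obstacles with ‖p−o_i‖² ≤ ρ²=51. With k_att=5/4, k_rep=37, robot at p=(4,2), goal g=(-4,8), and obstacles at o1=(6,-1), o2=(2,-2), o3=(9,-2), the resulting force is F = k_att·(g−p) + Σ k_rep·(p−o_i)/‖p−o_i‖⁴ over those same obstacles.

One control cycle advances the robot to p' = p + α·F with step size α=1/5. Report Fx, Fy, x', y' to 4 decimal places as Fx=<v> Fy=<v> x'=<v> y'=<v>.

F_att = 5/4·(g−p) = 5/4·(-8,6) = (-10.0000,7.5000)
o1: d²=13 ≤ ρ²=51; F_rep = 37·(-2,3)/13² = (-0.4379,0.6568)
o2: d²=20 ≤ ρ²=51; F_rep = 37·(2,4)/20² = (0.1850,0.3700)
o3: d²=41 ≤ ρ²=51; F_rep = 37·(-5,4)/41² = (-0.1101,0.0880)
F = F_att + ΣF_rep = (-10.3629,8.6148)
p' = p + 1/5·F = (1.9274,3.7230)

Fx=-10.3629 Fy=8.6148 x'=1.9274 y'=3.7230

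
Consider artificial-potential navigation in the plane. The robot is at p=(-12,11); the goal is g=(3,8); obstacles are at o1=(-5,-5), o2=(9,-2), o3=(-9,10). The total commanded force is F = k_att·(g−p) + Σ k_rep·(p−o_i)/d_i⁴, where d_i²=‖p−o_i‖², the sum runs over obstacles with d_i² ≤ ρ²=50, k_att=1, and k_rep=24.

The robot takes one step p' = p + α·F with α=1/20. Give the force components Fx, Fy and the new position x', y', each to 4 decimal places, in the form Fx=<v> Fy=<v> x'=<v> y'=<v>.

Fx=14.2800 Fy=-2.7600 x'=-11.2860 y'=10.8620

F_att = 1·(g−p) = 1·(15,-3) = (15.0000,-3.0000)
o1: d²=305 > ρ²=50 → inactive
o2: d²=610 > ρ²=50 → inactive
o3: d²=10 ≤ ρ²=50; F_rep = 24·(-3,1)/10² = (-0.7200,0.2400)
F = F_att + ΣF_rep = (14.2800,-2.7600)
p' = p + 1/20·F = (-11.2860,10.8620)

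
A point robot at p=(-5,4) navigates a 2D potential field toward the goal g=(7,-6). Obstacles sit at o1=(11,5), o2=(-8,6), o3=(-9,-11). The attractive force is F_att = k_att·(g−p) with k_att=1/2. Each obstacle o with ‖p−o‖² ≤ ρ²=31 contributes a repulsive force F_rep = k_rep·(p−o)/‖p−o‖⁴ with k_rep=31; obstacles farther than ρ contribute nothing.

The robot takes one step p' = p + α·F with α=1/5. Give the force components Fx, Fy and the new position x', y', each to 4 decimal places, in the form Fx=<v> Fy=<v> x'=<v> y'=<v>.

F_att = 1/2·(g−p) = 1/2·(12,-10) = (6.0000,-5.0000)
o1: d²=257 > ρ²=31 → inactive
o2: d²=13 ≤ ρ²=31; F_rep = 31·(3,-2)/13² = (0.5503,-0.3669)
o3: d²=241 > ρ²=31 → inactive
F = F_att + ΣF_rep = (6.5503,-5.3669)
p' = p + 1/5·F = (-3.6899,2.9266)

Fx=6.5503 Fy=-5.3669 x'=-3.6899 y'=2.9266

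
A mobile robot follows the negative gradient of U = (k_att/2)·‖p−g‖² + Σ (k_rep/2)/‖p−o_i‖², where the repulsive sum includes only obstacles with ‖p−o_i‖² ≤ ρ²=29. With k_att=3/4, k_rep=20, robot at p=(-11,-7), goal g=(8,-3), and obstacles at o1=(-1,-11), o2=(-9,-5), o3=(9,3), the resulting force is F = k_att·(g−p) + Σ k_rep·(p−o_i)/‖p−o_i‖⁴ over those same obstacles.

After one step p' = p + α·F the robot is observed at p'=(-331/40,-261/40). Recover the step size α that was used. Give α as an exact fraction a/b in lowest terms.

F_att = 3/4·(g−p) = 3/4·(19,4) = (14.2500,3.0000)
o1: d²=116 > ρ²=29 → inactive
o2: d²=8 ≤ ρ²=29; F_rep = 20·(-2,-2)/8² = (-0.6250,-0.6250)
o3: d²=500 > ρ²=29 → inactive
F = F_att + ΣF_rep = (13.6250,2.3750)
Δp = p'−p = (2.7250,0.4750); α = Δx/Fx = (109/40) / (109/8) = 1/5
check: Δy/Fy = (19/40) / (19/8) = 1/5 ✓

α = 1/5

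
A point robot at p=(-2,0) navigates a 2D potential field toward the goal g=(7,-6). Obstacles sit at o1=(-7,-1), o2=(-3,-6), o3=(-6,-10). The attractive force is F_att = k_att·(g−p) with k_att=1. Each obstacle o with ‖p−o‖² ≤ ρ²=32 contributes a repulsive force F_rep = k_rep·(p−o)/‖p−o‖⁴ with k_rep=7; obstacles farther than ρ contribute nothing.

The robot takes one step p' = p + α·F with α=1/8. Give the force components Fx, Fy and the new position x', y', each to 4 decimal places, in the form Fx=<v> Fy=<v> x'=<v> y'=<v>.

Fx=9.0518 Fy=-5.9896 x'=-0.8685 y'=-0.7487

F_att = 1·(g−p) = 1·(9,-6) = (9.0000,-6.0000)
o1: d²=26 ≤ ρ²=32; F_rep = 7·(5,1)/26² = (0.0518,0.0104)
o2: d²=37 > ρ²=32 → inactive
o3: d²=116 > ρ²=32 → inactive
F = F_att + ΣF_rep = (9.0518,-5.9896)
p' = p + 1/8·F = (-0.8685,-0.7487)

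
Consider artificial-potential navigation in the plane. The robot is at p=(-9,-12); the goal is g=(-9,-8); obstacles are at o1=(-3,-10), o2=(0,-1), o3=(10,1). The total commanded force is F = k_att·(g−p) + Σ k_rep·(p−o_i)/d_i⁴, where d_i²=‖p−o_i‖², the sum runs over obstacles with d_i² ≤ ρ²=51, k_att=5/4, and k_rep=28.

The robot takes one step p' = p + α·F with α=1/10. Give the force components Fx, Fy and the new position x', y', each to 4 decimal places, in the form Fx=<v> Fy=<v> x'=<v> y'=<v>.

F_att = 5/4·(g−p) = 5/4·(0,4) = (0.0000,5.0000)
o1: d²=40 ≤ ρ²=51; F_rep = 28·(-6,-2)/40² = (-0.1050,-0.0350)
o2: d²=202 > ρ²=51 → inactive
o3: d²=530 > ρ²=51 → inactive
F = F_att + ΣF_rep = (-0.1050,4.9650)
p' = p + 1/10·F = (-9.0105,-11.5035)

Fx=-0.1050 Fy=4.9650 x'=-9.0105 y'=-11.5035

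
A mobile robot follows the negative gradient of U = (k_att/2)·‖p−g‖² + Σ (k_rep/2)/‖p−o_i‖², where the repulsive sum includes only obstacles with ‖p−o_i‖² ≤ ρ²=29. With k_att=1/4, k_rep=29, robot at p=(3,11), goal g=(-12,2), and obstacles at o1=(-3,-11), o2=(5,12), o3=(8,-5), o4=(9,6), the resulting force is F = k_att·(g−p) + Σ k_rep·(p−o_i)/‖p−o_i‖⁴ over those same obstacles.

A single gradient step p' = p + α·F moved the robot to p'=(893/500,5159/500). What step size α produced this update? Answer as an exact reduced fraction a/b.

F_att = 1/4·(g−p) = 1/4·(-15,-9) = (-3.7500,-2.2500)
o1: d²=520 > ρ²=29 → inactive
o2: d²=5 ≤ ρ²=29; F_rep = 29·(-2,-1)/5² = (-2.3200,-1.1600)
o3: d²=281 > ρ²=29 → inactive
o4: d²=61 > ρ²=29 → inactive
F = F_att + ΣF_rep = (-6.0700,-3.4100)
Δp = p'−p = (-1.2140,-0.6820); α = Δx/Fx = (-607/500) / (-607/100) = 1/5
check: Δy/Fy = (-341/500) / (-341/100) = 1/5 ✓

α = 1/5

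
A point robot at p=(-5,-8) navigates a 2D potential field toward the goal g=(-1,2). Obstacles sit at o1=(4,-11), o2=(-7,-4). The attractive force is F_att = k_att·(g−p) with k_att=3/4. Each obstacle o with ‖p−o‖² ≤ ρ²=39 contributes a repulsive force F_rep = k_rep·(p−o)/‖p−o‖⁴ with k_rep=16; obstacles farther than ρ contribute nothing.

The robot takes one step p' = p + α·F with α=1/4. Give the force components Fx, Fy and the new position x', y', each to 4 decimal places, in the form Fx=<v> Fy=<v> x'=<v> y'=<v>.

Fx=3.0800 Fy=7.3400 x'=-4.2300 y'=-6.1650

F_att = 3/4·(g−p) = 3/4·(4,10) = (3.0000,7.5000)
o1: d²=90 > ρ²=39 → inactive
o2: d²=20 ≤ ρ²=39; F_rep = 16·(2,-4)/20² = (0.0800,-0.1600)
F = F_att + ΣF_rep = (3.0800,7.3400)
p' = p + 1/4·F = (-4.2300,-6.1650)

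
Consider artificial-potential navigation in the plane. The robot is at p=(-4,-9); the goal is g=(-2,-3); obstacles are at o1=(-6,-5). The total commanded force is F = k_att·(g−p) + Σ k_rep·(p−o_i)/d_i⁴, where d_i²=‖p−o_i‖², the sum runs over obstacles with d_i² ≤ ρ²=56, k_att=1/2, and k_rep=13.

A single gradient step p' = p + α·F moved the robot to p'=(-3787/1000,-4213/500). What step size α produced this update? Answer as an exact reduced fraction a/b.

F_att = 1/2·(g−p) = 1/2·(2,6) = (1.0000,3.0000)
o1: d²=20 ≤ ρ²=56; F_rep = 13·(2,-4)/20² = (0.0650,-0.1300)
F = F_att + ΣF_rep = (1.0650,2.8700)
Δp = p'−p = (0.2130,0.5740); α = Δx/Fx = (213/1000) / (213/200) = 1/5
check: Δy/Fy = (287/500) / (287/100) = 1/5 ✓

α = 1/5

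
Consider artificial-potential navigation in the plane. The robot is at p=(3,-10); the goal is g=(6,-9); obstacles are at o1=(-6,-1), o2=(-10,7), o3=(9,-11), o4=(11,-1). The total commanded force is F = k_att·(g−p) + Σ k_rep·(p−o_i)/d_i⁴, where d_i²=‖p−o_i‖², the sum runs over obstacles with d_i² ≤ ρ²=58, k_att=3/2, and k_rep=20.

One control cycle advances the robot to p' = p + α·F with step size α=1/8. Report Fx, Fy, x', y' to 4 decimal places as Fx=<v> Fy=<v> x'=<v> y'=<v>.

F_att = 3/2·(g−p) = 3/2·(3,1) = (4.5000,1.5000)
o1: d²=162 > ρ²=58 → inactive
o2: d²=458 > ρ²=58 → inactive
o3: d²=37 ≤ ρ²=58; F_rep = 20·(-6,1)/37² = (-0.0877,0.0146)
o4: d²=145 > ρ²=58 → inactive
F = F_att + ΣF_rep = (4.4123,1.5146)
p' = p + 1/8·F = (3.5515,-9.8107)

Fx=4.4123 Fy=1.5146 x'=3.5515 y'=-9.8107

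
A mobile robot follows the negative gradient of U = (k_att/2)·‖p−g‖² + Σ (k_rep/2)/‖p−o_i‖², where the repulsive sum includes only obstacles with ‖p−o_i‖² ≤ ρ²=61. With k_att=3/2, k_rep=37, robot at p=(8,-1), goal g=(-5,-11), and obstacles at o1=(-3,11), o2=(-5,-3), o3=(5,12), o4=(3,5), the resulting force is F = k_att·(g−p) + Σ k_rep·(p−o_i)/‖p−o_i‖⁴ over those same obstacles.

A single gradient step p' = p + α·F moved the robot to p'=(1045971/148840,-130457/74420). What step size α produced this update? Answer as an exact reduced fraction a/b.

α = 1/20

F_att = 3/2·(g−p) = 3/2·(-13,-10) = (-19.5000,-15.0000)
o1: d²=265 > ρ²=61 → inactive
o2: d²=173 > ρ²=61 → inactive
o3: d²=178 > ρ²=61 → inactive
o4: d²=61 ≤ ρ²=61; F_rep = 37·(5,-6)/61² = (0.0497,-0.0597)
F = F_att + ΣF_rep = (-19.4503,-15.0597)
Δp = p'−p = (-0.9725,-0.7530); α = Δx/Fx = (-144749/148840) / (-144749/7442) = 1/20
check: Δy/Fy = (-56037/74420) / (-56037/3721) = 1/20 ✓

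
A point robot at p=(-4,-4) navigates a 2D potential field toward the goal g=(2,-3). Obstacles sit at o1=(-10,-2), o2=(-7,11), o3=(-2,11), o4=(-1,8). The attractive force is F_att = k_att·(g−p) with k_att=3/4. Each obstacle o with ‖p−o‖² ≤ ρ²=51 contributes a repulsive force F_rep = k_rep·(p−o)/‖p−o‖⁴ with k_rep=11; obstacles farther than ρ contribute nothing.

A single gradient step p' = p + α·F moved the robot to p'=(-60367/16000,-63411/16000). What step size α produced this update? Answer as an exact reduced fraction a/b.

F_att = 3/4·(g−p) = 3/4·(6,1) = (4.5000,0.7500)
o1: d²=40 ≤ ρ²=51; F_rep = 11·(6,-2)/40² = (0.0413,-0.0138)
o2: d²=234 > ρ²=51 → inactive
o3: d²=229 > ρ²=51 → inactive
o4: d²=153 > ρ²=51 → inactive
F = F_att + ΣF_rep = (4.5412,0.7362)
Δp = p'−p = (0.2271,0.0368); α = Δx/Fx = (3633/16000) / (3633/800) = 1/20
check: Δy/Fy = (589/16000) / (589/800) = 1/20 ✓

α = 1/20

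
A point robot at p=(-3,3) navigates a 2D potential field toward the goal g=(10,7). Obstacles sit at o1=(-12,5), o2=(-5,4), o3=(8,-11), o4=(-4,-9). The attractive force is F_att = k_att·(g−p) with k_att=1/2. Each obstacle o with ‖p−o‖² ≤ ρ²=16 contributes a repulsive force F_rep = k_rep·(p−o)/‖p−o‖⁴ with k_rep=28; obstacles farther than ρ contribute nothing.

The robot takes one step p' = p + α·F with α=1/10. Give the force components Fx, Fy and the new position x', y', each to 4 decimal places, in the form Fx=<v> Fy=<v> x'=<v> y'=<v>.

F_att = 1/2·(g−p) = 1/2·(13,4) = (6.5000,2.0000)
o1: d²=85 > ρ²=16 → inactive
o2: d²=5 ≤ ρ²=16; F_rep = 28·(2,-1)/5² = (2.2400,-1.1200)
o3: d²=317 > ρ²=16 → inactive
o4: d²=145 > ρ²=16 → inactive
F = F_att + ΣF_rep = (8.7400,0.8800)
p' = p + 1/10·F = (-2.1260,3.0880)

Fx=8.7400 Fy=0.8800 x'=-2.1260 y'=3.0880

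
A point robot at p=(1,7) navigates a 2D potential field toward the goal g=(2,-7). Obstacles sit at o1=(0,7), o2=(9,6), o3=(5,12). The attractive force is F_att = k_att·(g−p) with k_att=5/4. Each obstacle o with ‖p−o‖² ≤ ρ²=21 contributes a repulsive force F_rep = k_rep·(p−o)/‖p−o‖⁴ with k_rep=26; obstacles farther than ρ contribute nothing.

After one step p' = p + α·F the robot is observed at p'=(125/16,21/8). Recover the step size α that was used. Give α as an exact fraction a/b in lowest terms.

α = 1/4

F_att = 5/4·(g−p) = 5/4·(1,-14) = (1.2500,-17.5000)
o1: d²=1 ≤ ρ²=21; F_rep = 26·(1,0)/1² = (26.0000,0.0000)
o2: d²=65 > ρ²=21 → inactive
o3: d²=41 > ρ²=21 → inactive
F = F_att + ΣF_rep = (27.2500,-17.5000)
Δp = p'−p = (6.8125,-4.3750); α = Δx/Fx = (109/16) / (109/4) = 1/4
check: Δy/Fy = (-35/8) / (-35/2) = 1/4 ✓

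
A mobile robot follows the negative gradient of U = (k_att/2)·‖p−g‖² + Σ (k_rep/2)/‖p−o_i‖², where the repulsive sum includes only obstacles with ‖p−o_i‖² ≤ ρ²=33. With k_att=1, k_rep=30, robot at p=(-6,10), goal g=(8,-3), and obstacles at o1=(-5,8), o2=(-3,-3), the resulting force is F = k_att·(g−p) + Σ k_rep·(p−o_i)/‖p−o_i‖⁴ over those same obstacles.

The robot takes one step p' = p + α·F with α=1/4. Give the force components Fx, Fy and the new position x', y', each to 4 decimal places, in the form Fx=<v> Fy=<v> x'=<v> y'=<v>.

F_att = 1·(g−p) = 1·(14,-13) = (14.0000,-13.0000)
o1: d²=5 ≤ ρ²=33; F_rep = 30·(-1,2)/5² = (-1.2000,2.4000)
o2: d²=178 > ρ²=33 → inactive
F = F_att + ΣF_rep = (12.8000,-10.6000)
p' = p + 1/4·F = (-2.8000,7.3500)

Fx=12.8000 Fy=-10.6000 x'=-2.8000 y'=7.3500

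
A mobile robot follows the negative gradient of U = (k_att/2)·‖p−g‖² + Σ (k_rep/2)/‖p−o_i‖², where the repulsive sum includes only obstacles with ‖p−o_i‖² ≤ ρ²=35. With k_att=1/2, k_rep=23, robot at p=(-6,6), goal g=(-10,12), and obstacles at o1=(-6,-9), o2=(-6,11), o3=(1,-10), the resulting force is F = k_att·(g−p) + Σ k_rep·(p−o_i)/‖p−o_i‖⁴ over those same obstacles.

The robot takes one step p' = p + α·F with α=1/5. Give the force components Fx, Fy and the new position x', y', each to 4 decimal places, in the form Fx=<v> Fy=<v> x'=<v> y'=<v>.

Fx=-2.0000 Fy=2.8160 x'=-6.4000 y'=6.5632

F_att = 1/2·(g−p) = 1/2·(-4,6) = (-2.0000,3.0000)
o1: d²=225 > ρ²=35 → inactive
o2: d²=25 ≤ ρ²=35; F_rep = 23·(0,-5)/25² = (0.0000,-0.1840)
o3: d²=305 > ρ²=35 → inactive
F = F_att + ΣF_rep = (-2.0000,2.8160)
p' = p + 1/5·F = (-6.4000,6.5632)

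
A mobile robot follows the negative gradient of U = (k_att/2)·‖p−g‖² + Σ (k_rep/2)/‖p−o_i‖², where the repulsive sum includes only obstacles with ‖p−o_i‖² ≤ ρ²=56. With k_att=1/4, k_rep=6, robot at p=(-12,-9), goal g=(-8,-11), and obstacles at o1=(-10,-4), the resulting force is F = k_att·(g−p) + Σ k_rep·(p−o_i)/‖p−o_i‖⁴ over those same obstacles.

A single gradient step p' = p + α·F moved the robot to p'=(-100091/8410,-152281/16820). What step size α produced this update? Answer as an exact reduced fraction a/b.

F_att = 1/4·(g−p) = 1/4·(4,-2) = (1.0000,-0.5000)
o1: d²=29 ≤ ρ²=56; F_rep = 6·(-2,-5)/29² = (-0.0143,-0.0357)
F = F_att + ΣF_rep = (0.9857,-0.5357)
Δp = p'−p = (0.0986,-0.0536); α = Δx/Fx = (829/8410) / (829/841) = 1/10
check: Δy/Fy = (-901/16820) / (-901/1682) = 1/10 ✓

α = 1/10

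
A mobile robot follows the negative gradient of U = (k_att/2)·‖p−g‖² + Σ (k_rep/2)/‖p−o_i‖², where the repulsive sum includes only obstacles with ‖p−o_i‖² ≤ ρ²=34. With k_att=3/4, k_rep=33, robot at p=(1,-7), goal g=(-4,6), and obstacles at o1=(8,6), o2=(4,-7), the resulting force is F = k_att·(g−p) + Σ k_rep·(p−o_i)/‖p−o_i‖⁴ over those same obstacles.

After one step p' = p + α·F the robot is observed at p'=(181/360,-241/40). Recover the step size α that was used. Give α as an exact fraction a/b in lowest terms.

F_att = 3/4·(g−p) = 3/4·(-5,13) = (-3.7500,9.7500)
o1: d²=218 > ρ²=34 → inactive
o2: d²=9 ≤ ρ²=34; F_rep = 33·(-3,0)/9² = (-1.2222,0.0000)
F = F_att + ΣF_rep = (-4.9722,9.7500)
Δp = p'−p = (-0.4972,0.9750); α = Δx/Fx = (-179/360) / (-179/36) = 1/10
check: Δy/Fy = (39/40) / (39/4) = 1/10 ✓

α = 1/10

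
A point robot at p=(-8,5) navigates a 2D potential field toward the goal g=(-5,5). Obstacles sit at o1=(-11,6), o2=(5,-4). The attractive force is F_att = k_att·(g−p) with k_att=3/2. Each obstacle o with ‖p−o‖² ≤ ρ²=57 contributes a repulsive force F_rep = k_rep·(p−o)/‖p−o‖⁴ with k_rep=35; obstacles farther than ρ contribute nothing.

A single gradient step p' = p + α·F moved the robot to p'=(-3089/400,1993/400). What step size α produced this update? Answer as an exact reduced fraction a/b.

F_att = 3/2·(g−p) = 3/2·(3,0) = (4.5000,0.0000)
o1: d²=10 ≤ ρ²=57; F_rep = 35·(3,-1)/10² = (1.0500,-0.3500)
o2: d²=250 > ρ²=57 → inactive
F = F_att + ΣF_rep = (5.5500,-0.3500)
Δp = p'−p = (0.2775,-0.0175); α = Δx/Fx = (111/400) / (111/20) = 1/20
check: Δy/Fy = (-7/400) / (-7/20) = 1/20 ✓

α = 1/20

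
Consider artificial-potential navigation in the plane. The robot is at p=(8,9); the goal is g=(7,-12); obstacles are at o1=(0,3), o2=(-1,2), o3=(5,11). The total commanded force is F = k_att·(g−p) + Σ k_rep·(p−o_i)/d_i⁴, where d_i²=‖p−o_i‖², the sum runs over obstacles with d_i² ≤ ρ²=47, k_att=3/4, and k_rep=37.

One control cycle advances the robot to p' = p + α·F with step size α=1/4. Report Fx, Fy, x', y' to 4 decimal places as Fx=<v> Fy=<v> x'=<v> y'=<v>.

F_att = 3/4·(g−p) = 3/4·(-1,-21) = (-0.7500,-15.7500)
o1: d²=100 > ρ²=47 → inactive
o2: d²=130 > ρ²=47 → inactive
o3: d²=13 ≤ ρ²=47; F_rep = 37·(3,-2)/13² = (0.6568,-0.4379)
F = F_att + ΣF_rep = (-0.0932,-16.1879)
p' = p + 1/4·F = (7.9767,4.9530)

Fx=-0.0932 Fy=-16.1879 x'=7.9767 y'=4.9530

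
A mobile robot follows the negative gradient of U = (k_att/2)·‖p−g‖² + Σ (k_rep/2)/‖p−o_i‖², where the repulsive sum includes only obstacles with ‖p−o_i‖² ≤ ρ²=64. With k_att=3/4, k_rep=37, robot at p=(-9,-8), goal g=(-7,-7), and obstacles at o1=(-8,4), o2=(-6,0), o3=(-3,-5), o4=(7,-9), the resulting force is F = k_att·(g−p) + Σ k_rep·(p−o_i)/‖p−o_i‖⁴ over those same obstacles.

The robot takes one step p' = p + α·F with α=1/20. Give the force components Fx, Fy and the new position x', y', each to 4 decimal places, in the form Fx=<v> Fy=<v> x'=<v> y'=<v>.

F_att = 3/4·(g−p) = 3/4·(2,1) = (1.5000,0.7500)
o1: d²=145 > ρ²=64 → inactive
o2: d²=73 > ρ²=64 → inactive
o3: d²=45 ≤ ρ²=64; F_rep = 37·(-6,-3)/45² = (-0.1096,-0.0548)
o4: d²=257 > ρ²=64 → inactive
F = F_att + ΣF_rep = (1.3904,0.6952)
p' = p + 1/20·F = (-8.9305,-7.9652)

Fx=1.3904 Fy=0.6952 x'=-8.9305 y'=-7.9652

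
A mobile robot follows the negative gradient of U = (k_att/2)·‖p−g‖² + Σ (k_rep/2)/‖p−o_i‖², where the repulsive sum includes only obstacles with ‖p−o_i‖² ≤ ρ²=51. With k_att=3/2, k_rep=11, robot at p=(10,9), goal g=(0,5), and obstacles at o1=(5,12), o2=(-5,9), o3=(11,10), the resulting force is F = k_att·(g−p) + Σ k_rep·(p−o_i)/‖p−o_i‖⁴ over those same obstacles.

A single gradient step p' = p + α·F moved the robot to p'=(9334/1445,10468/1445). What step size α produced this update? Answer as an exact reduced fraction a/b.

α = 1/5

F_att = 3/2·(g−p) = 3/2·(-10,-4) = (-15.0000,-6.0000)
o1: d²=34 ≤ ρ²=51; F_rep = 11·(5,-3)/34² = (0.0476,-0.0285)
o2: d²=225 > ρ²=51 → inactive
o3: d²=2 ≤ ρ²=51; F_rep = 11·(-1,-1)/2² = (-2.7500,-2.7500)
F = F_att + ΣF_rep = (-17.7024,-8.7785)
Δp = p'−p = (-3.5405,-1.7557); α = Δx/Fx = (-5116/1445) / (-5116/289) = 1/5
check: Δy/Fy = (-2537/1445) / (-2537/289) = 1/5 ✓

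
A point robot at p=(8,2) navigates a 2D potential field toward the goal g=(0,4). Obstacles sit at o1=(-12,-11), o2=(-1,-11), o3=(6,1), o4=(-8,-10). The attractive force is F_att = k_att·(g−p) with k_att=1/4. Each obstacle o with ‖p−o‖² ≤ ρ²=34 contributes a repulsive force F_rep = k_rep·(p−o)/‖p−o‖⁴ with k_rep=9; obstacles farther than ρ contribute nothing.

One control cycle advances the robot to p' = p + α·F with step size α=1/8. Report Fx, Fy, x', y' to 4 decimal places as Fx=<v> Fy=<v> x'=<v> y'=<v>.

Fx=-1.2800 Fy=0.8600 x'=7.8400 y'=2.1075

F_att = 1/4·(g−p) = 1/4·(-8,2) = (-2.0000,0.5000)
o1: d²=569 > ρ²=34 → inactive
o2: d²=250 > ρ²=34 → inactive
o3: d²=5 ≤ ρ²=34; F_rep = 9·(2,1)/5² = (0.7200,0.3600)
o4: d²=400 > ρ²=34 → inactive
F = F_att + ΣF_rep = (-1.2800,0.8600)
p' = p + 1/8·F = (7.8400,2.1075)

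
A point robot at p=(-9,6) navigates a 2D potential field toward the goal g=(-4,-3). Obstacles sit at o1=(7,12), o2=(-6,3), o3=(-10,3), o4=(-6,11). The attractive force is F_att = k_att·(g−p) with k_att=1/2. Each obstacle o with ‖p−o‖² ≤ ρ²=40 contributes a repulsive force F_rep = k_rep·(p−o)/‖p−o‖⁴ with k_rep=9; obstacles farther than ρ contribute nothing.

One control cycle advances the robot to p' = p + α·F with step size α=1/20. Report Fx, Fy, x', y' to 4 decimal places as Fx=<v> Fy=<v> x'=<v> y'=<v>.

Fx=2.4833 Fy=-4.1856 x'=-8.8758 y'=5.7907

F_att = 1/2·(g−p) = 1/2·(5,-9) = (2.5000,-4.5000)
o1: d²=292 > ρ²=40 → inactive
o2: d²=18 ≤ ρ²=40; F_rep = 9·(-3,3)/18² = (-0.0833,0.0833)
o3: d²=10 ≤ ρ²=40; F_rep = 9·(1,3)/10² = (0.0900,0.2700)
o4: d²=34 ≤ ρ²=40; F_rep = 9·(-3,-5)/34² = (-0.0234,-0.0389)
F = F_att + ΣF_rep = (2.4833,-4.1856)
p' = p + 1/20·F = (-8.8758,5.7907)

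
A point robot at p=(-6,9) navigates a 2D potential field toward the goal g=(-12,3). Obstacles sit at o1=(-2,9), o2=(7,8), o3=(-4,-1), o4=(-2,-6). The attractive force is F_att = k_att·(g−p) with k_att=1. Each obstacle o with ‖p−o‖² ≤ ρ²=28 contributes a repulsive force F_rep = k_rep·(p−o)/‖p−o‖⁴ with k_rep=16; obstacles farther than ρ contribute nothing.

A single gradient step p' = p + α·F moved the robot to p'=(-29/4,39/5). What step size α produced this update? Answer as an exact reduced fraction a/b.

α = 1/5

F_att = 1·(g−p) = 1·(-6,-6) = (-6.0000,-6.0000)
o1: d²=16 ≤ ρ²=28; F_rep = 16·(-4,0)/16² = (-0.2500,0.0000)
o2: d²=170 > ρ²=28 → inactive
o3: d²=104 > ρ²=28 → inactive
o4: d²=241 > ρ²=28 → inactive
F = F_att + ΣF_rep = (-6.2500,-6.0000)
Δp = p'−p = (-1.2500,-1.2000); α = Δx/Fx = (-5/4) / (-25/4) = 1/5
check: Δy/Fy = (-6/5) / (-6) = 1/5 ✓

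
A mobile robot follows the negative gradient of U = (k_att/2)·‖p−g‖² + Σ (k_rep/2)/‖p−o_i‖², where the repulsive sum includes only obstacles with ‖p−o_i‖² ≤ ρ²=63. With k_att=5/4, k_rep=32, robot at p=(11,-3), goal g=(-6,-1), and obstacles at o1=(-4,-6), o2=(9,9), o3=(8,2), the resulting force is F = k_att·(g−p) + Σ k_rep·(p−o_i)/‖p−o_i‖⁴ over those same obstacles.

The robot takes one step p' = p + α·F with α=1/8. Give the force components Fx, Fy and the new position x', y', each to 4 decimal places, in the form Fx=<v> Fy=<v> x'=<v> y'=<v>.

F_att = 5/4·(g−p) = 5/4·(-17,2) = (-21.2500,2.5000)
o1: d²=234 > ρ²=63 → inactive
o2: d²=148 > ρ²=63 → inactive
o3: d²=34 ≤ ρ²=63; F_rep = 32·(3,-5)/34² = (0.0830,-0.1384)
F = F_att + ΣF_rep = (-21.1670,2.3616)
p' = p + 1/8·F = (8.3541,-2.7048)

Fx=-21.1670 Fy=2.3616 x'=8.3541 y'=-2.7048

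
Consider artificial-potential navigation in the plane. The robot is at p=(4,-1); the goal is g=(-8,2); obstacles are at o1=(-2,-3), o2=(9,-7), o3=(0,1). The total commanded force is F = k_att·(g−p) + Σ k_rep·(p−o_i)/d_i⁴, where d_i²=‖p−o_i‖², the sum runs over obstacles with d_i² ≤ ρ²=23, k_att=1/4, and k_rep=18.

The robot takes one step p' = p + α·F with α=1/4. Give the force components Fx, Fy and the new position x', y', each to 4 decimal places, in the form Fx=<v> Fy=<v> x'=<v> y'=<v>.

Fx=-2.8200 Fy=0.6600 x'=3.2950 y'=-0.8350

F_att = 1/4·(g−p) = 1/4·(-12,3) = (-3.0000,0.7500)
o1: d²=40 > ρ²=23 → inactive
o2: d²=61 > ρ²=23 → inactive
o3: d²=20 ≤ ρ²=23; F_rep = 18·(4,-2)/20² = (0.1800,-0.0900)
F = F_att + ΣF_rep = (-2.8200,0.6600)
p' = p + 1/4·F = (3.2950,-0.8350)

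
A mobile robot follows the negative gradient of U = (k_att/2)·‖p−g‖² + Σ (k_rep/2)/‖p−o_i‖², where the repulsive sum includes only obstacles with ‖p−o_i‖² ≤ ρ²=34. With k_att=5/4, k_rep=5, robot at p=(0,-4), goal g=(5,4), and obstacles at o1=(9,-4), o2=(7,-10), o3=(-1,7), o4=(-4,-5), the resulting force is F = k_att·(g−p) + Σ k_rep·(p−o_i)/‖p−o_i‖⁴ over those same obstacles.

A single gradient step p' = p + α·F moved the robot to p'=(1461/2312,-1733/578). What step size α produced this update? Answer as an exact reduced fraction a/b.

α = 1/10

F_att = 5/4·(g−p) = 5/4·(5,8) = (6.2500,10.0000)
o1: d²=81 > ρ²=34 → inactive
o2: d²=85 > ρ²=34 → inactive
o3: d²=122 > ρ²=34 → inactive
o4: d²=17 ≤ ρ²=34; F_rep = 5·(4,1)/17² = (0.0692,0.0173)
F = F_att + ΣF_rep = (6.3192,10.0173)
Δp = p'−p = (0.6319,1.0017); α = Δx/Fx = (1461/2312) / (7305/1156) = 1/10
check: Δy/Fy = (579/578) / (2895/289) = 1/10 ✓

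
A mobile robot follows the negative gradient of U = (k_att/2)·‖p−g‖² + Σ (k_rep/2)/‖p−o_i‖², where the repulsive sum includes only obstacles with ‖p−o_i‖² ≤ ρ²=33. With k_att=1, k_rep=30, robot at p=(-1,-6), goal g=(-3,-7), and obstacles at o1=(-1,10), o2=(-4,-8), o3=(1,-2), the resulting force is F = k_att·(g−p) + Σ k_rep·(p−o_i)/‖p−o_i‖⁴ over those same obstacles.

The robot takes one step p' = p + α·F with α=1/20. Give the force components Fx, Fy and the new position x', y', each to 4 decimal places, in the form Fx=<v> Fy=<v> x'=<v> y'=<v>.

Fx=-1.6175 Fy=-0.9450 x'=-1.0809 y'=-6.0472

F_att = 1·(g−p) = 1·(-2,-1) = (-2.0000,-1.0000)
o1: d²=256 > ρ²=33 → inactive
o2: d²=13 ≤ ρ²=33; F_rep = 30·(3,2)/13² = (0.5325,0.3550)
o3: d²=20 ≤ ρ²=33; F_rep = 30·(-2,-4)/20² = (-0.1500,-0.3000)
F = F_att + ΣF_rep = (-1.6175,-0.9450)
p' = p + 1/20·F = (-1.0809,-6.0472)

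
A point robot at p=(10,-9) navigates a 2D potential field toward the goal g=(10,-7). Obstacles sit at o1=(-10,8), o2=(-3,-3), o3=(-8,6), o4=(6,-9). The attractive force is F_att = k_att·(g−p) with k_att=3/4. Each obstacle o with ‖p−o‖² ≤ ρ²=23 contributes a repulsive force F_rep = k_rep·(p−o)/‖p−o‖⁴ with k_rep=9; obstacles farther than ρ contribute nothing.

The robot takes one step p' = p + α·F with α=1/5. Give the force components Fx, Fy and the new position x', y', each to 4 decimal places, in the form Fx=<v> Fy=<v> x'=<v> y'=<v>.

F_att = 3/4·(g−p) = 3/4·(0,2) = (0.0000,1.5000)
o1: d²=689 > ρ²=23 → inactive
o2: d²=205 > ρ²=23 → inactive
o3: d²=549 > ρ²=23 → inactive
o4: d²=16 ≤ ρ²=23; F_rep = 9·(4,0)/16² = (0.1406,0.0000)
F = F_att + ΣF_rep = (0.1406,1.5000)
p' = p + 1/5·F = (10.0281,-8.7000)

Fx=0.1406 Fy=1.5000 x'=10.0281 y'=-8.7000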